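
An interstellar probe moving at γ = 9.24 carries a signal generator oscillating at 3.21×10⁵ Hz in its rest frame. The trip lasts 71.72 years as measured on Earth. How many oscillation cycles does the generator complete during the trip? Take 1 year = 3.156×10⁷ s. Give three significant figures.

γ = 9.24
The oscillator's own cycle count is N = f × τ where τ is the proper time aboard the probe. τ = Δt/γ = 71.72/9.240 = 7.762 years = 2.450×10⁸ s.
N = 3.21×10⁵ × 2.450×10⁸ = 7.863×10¹³.

N = 7.86×10¹³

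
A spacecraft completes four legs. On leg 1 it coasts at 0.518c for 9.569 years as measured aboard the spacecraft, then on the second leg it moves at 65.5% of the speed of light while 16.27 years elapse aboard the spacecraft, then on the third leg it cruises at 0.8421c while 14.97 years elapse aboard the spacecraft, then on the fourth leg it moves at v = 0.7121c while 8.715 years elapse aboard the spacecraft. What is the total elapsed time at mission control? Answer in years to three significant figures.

Leg 1: γ = 1/√(1 − 0.518²) = 1/√0.7317 = 1.169; Δt_1 = 1.169 × 9.569 = 11.19 years.
Leg 2: β = 0.655; γ = 1/√(1 − 0.655²) = 1/√0.5710 = 1.323; Δt_2 = 1.323 × 16.27 = 21.53 years.
Leg 3: γ = 1/√(1 − 0.8421²) = 1/√0.2909 = 1.854; Δt_3 = 1.854 × 14.97 = 27.76 years.
Leg 4: γ = 1/√(1 − 0.7121²) = 1/√0.4929 = 1.424; Δt_4 = 1.424 × 8.715 = 12.41 years.
Total: 11.19 + 21.53 + 27.76 + 12.41 years.

Δt = 72.9 years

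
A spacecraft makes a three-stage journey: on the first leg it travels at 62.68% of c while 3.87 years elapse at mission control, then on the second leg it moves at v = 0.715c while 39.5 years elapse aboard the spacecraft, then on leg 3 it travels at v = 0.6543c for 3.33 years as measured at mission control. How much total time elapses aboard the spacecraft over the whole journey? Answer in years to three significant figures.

τ = 45.0 years

Leg 1: β = 0.6268; γ = 1/√(1 − 0.6268²) = 1/√0.6071 = 1.283; τ_1 = 3.87/1.283 = 3.015 years.
Leg 2: 39.5 years is already measured aboard the spacecraft.
Leg 3: γ = 1/√(1 − 0.6543²) = 1/√0.5719 = 1.322; τ_3 = 3.33/1.322 = 2.518 years.
Total: 3.015 + 39.50 + 2.518 years.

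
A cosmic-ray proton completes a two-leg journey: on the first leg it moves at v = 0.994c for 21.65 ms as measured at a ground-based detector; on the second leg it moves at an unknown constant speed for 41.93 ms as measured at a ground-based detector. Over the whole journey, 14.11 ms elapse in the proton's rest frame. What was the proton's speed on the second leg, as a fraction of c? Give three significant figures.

Leg 1: γ = 1/√(1 − 0.994²) = 1/√0.01196 = 9.142; τ_1 = 21.65/9.142 = 2.368 ms.
Leg 2: speed unknown; τ_2 = 41.93/γ_2.
Total proper time: 2.368 + τ_2 = 14.11, so τ_2 = 14.11 − 2.368 = 11.74 ms.
γ_2 = 41.93/11.74 = 3.571; β = √(1 − 1/γ²) = √0.9216.

β = 0.960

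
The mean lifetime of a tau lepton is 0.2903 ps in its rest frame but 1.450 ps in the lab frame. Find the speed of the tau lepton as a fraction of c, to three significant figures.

γ = Δt/τ₀ = 1.450/0.2903 = 4.995
β = √(1 − 1/γ²) = √(1 − 0.04008) = √0.9599

v = 0.980c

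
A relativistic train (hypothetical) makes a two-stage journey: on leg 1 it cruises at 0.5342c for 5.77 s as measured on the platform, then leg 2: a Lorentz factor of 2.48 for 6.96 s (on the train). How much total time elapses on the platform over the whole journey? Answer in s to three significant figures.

Leg 1: 5.77 s is already measured on the platform.
Leg 2: γ = 2.48; Δt_2 = 2.480 × 6.96 = 17.26 s.
Total: 5.770 + 17.26 s.

Δt = 23.0 s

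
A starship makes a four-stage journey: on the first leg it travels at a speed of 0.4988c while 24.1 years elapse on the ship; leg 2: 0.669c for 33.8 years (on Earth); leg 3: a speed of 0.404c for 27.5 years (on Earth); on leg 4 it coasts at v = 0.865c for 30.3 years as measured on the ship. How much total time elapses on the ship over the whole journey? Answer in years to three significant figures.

Leg 1: 24.1 years is already measured on the ship.
Leg 2: γ = 1/√(1 − 0.669²) = 1/√0.5524 = 1.345; τ_2 = 33.8/1.345 = 25.12 years.
Leg 3: γ = 1/√(1 − 0.404²) = 1/√0.8368 = 1.093; τ_3 = 27.5/1.093 = 25.16 years.
Leg 4: 30.3 years is already measured on the ship.
Total: 24.10 + 25.12 + 25.16 + 30.30 years.

τ = 105 years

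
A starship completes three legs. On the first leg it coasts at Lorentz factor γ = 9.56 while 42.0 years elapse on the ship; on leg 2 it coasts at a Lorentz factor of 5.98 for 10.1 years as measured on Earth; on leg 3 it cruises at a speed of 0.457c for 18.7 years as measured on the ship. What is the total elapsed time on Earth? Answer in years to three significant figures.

Δt = 433 years

Leg 1: γ = 9.56; Δt_1 = 9.560 × 42.0 = 401.5 years.
Leg 2: 10.1 years is already measured on Earth.
Leg 3: γ = 1/√(1 − 0.457²) = 1/√0.7912 = 1.124; Δt_3 = 1.124 × 18.7 = 21.02 years.
Total: 401.5 + 10.10 + 21.02 years.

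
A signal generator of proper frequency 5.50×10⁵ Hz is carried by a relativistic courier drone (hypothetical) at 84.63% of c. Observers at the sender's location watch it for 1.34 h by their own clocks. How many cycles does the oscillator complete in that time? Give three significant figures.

β = 0.8463; γ = 1/√(1 − 0.8463²) = 1/√0.2838 = 1.877
During 1.34 h of lab time, the oscillator's proper time advances by τ = Δt/γ = 1.34/1.877 = 0.7138 h = 2.570×10³ s.
N = f × τ = 5.50×10⁵ × 2.570×10³ = 1.413×10⁹.

N = 1.41×10⁹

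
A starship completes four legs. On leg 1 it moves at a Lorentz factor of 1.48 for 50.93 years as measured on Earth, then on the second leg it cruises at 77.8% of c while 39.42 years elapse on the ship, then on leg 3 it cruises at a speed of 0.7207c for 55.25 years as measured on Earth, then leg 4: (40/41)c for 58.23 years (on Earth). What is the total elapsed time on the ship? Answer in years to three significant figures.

τ = 125 years

Leg 1: γ = 1.48; τ_1 = 50.93/1.480 = 34.41 years.
Leg 2: 39.42 years is already measured on the ship.
Leg 3: γ = 1/√(1 − 0.7207²) = 1/√0.4806 = 1.442; τ_3 = 55.25/1.442 = 38.30 years.
Leg 4: γ = 1/√(1 − (40/41)²) = 41/9 ≈ 4.556; τ_4 = 58.23/4.556 = 12.78 years.
Total: 34.41 + 39.42 + 38.30 + 12.78 years.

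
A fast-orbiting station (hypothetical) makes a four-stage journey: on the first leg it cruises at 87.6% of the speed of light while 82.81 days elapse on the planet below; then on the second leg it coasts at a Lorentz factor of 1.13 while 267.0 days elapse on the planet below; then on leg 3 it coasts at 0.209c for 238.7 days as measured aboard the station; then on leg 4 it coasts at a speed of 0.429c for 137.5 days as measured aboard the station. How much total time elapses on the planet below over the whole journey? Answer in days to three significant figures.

Leg 1: 82.81 days is already measured on the planet below.
Leg 2: 267.0 days is already measured on the planet below.
Leg 3: γ = 1/√(1 − 0.209²) = 1/√0.9563 = 1.023; Δt_3 = 1.023 × 238.7 = 244.1 days.
Leg 4: γ = 1/√(1 − 0.429²) = 1/√0.8160 = 1.107; Δt_4 = 1.107 × 137.5 = 152.2 days.
Total: 82.81 + 267.0 + 244.1 + 152.2 days.

Δt = 746 days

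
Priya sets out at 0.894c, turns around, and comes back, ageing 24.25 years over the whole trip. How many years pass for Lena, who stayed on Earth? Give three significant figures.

Δt = 54.1 years

γ = 1/√(1 − 0.894²) = 1/√0.2008 = 2.232
Earth-frame duration is the dilated interval: Δt = γτ = 2.232 × 24.25 years.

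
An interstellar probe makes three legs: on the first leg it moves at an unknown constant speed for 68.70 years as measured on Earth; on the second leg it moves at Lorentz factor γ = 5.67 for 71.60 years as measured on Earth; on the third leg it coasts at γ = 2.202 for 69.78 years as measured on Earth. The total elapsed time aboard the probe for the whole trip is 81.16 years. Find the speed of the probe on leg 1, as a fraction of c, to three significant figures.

Leg 1: speed unknown; τ_1 = 68.70/γ_1.
Leg 2: γ = 5.67; τ_2 = 71.60/5.670 = 12.63 years.
Leg 3: γ = 2.202; τ_3 = 69.78/2.202 = 31.69 years.
Total proper time: τ_1 + 12.63 + 31.69 = 81.16, so τ_1 = 81.16 − 44.32 = 36.84 years.
γ_1 = 68.70/36.84 = 1.865; β = √(1 − 1/γ²) = √0.7124.

β = 0.844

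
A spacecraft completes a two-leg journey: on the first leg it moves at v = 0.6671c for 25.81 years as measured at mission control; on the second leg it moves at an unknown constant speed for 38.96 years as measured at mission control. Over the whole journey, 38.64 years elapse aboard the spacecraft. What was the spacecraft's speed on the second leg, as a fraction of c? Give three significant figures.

β = 0.867

Leg 1: γ = 1/√(1 − 0.6671²) = 1/√0.5550 = 1.342; τ_1 = 25.81/1.342 = 19.23 years.
Leg 2: speed unknown; τ_2 = 38.96/γ_2.
Total proper time: 19.23 + τ_2 = 38.64, so τ_2 = 38.64 − 19.23 = 19.41 years.
γ_2 = 38.96/19.41 = 2.007; β = √(1 − 1/γ²) = √0.7517.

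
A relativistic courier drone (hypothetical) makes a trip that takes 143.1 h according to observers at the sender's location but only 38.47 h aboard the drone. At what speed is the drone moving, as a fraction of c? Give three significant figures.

β = 0.963

The proper time is measured aboard the drone (both events occur at the drone's location); Δt is measured at the sender's location. γ = Δt/τ = 143.1/38.47 = 3.720.
β = √(1 − 1/γ²) = √(1 − 0.07227) = √0.9277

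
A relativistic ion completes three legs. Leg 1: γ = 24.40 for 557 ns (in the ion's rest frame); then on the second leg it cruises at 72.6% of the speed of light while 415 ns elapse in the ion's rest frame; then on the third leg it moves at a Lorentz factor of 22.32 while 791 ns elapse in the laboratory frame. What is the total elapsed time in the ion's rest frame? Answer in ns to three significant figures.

τ = 1010 ns

Leg 1: 557 ns is already measured in the ion's rest frame.
Leg 2: 415 ns is already measured in the ion's rest frame.
Leg 3: γ = 22.32; τ_3 = 791/22.32 = 35.44 ns.
Total: 557.0 + 415.0 + 35.44 ns.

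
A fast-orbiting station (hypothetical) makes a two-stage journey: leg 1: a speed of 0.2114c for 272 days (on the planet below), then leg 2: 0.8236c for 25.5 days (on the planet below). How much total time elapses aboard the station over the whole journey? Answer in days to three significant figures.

Leg 1: γ = 1/√(1 − 0.2114²) = 1/√0.9553 = 1.023; τ_1 = 272/1.023 = 265.9 days.
Leg 2: γ = 1/√(1 − 0.8236²) = 1/√0.3217 = 1.763; τ_2 = 25.5/1.763 = 14.46 days.
Total: 265.9 + 14.46 days.

τ = 280 days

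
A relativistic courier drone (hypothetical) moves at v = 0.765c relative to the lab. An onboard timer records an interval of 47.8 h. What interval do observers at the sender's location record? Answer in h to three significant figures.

γ = 1/√(1 − 0.765²) = 1/√0.4148 = 1.553
The interval measured aboard the drone is the proper time (both events occur at the same place in that frame); the lab-frame interval is Δt = γτ = 1.553 × 47.8 h.

Δt = 74.2 h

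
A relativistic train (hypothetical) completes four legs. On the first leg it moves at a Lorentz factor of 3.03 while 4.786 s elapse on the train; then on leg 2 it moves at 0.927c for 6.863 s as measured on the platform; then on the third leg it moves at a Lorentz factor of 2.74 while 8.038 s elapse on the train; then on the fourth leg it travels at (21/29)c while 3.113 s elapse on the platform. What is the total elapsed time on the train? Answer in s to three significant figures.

Leg 1: 4.786 s is already measured on the train.
Leg 2: γ = 1/√(1 − 0.927²) = 1/√0.1407 = 2.666; τ_2 = 6.863/2.666 = 2.574 s.
Leg 3: 8.038 s is already measured on the train.
Leg 4: γ = 1/√(1 − (21/29)²) = 29/20 = 1.450; τ_4 = 3.113/1.450 = 2.147 s.
Total: 4.786 + 2.574 + 8.038 + 2.147 s.

τ = 17.5 s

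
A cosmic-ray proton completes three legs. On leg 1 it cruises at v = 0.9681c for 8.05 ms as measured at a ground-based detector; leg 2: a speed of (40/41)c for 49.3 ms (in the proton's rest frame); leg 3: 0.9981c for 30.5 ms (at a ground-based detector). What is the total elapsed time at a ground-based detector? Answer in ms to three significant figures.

Leg 1: 8.05 ms is already measured at a ground-based detector.
Leg 2: γ = 1/√(1 − (40/41)²) = 41/9 ≈ 4.556; Δt_2 = 4.556 × 49.3 = 224.6 ms.
Leg 3: 30.5 ms is already measured at a ground-based detector.
Total: 8.050 + 224.6 + 30.50 ms.

Δt = 263 ms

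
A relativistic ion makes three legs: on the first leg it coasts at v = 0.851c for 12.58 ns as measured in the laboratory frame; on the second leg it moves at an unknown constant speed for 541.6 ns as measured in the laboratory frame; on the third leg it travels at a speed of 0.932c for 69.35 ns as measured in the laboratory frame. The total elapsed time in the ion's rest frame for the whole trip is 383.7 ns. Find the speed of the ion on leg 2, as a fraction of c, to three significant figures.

Leg 1: γ = 1/√(1 − 0.851²) = 1/√0.2758 = 1.904; τ_1 = 12.58/1.904 = 6.607 ns.
Leg 2: speed unknown; τ_2 = 541.6/γ_2.
Leg 3: γ = 1/√(1 − 0.932²) = 1/√0.1314 = 2.759; τ_3 = 69.35/2.759 = 25.14 ns.
Total proper time: 6.607 + τ_2 + 25.14 = 383.7, so τ_2 = 383.7 − 31.74 = 352.0 ns.
γ_2 = 541.6/352.0 = 1.539; β = √(1 − 1/γ²) = √0.5777.

β = 0.760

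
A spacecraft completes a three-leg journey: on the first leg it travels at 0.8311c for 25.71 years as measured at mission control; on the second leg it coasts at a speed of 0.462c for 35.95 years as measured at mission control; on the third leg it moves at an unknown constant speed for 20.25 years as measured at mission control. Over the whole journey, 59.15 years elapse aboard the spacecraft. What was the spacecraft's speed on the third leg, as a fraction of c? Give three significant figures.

β = 0.768

Leg 1: γ = 1/√(1 − 0.8311²) = 1/√0.3093 = 1.798; τ_1 = 25.71/1.798 = 14.30 years.
Leg 2: γ = 1/√(1 − 0.462²) = 1/√0.7866 = 1.128; τ_2 = 35.95/1.128 = 31.88 years.
Leg 3: speed unknown; τ_3 = 20.25/γ_3.
Total proper time: 14.30 + 31.88 + τ_3 = 59.15, so τ_3 = 59.15 − 46.18 = 12.97 years.
γ_3 = 20.25/12.97 = 1.561; β = √(1 − 1/γ²) = √0.5898.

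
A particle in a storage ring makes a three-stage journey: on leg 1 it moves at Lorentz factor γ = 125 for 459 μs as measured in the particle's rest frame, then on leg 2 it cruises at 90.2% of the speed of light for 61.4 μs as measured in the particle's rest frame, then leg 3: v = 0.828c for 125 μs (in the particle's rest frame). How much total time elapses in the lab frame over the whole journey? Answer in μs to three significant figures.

Leg 1: γ = 125; Δt_1 = 125.0 × 459 = 5.738×10⁴ μs.
Leg 2: β = 0.902; γ = 1/√(1 − 0.902²) = 1/√0.1864 = 2.316; Δt_2 = 2.316 × 61.4 = 142.2 μs.
Leg 3: γ = 1/√(1 − 0.828²) = 1/√0.3144 = 1.783; Δt_3 = 1.783 × 125 = 222.9 μs.
Total: 5.738×10⁴ + 142.2 + 222.9 μs.

Δt = 5.77×10⁴ μs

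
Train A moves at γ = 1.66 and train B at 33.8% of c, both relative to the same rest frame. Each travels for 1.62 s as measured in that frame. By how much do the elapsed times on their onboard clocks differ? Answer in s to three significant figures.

|τ_A − τ_B| = 0.549 s

A: γ = 1.66; τ_A = 1.62/1.660 = 0.9759 s.
B: β = 0.338; γ = 1/√(1 − 0.338²) = 1/√0.8858 = 1.063; τ_B = 1.62/1.063 = 1.525 s.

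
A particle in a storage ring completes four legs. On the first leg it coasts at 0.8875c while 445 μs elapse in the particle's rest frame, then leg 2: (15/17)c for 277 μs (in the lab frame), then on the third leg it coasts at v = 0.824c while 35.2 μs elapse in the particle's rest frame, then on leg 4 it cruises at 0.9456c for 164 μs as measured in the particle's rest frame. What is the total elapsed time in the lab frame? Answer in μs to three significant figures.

Leg 1: γ = 1/√(1 − 0.8875²) = 1/√0.2123 = 2.170; Δt_1 = 2.170 × 445 = 965.7 μs.
Leg 2: 277 μs is already measured in the lab frame.
Leg 3: γ = 1/√(1 − 0.824²) = 1/√0.3210 = 1.765; Δt_3 = 1.765 × 35.2 = 62.13 μs.
Leg 4: γ = 1/√(1 − 0.9456²) = 1/√0.1058 = 3.074; Δt_4 = 3.074 × 164 = 504.1 μs.
Total: 965.7 + 277.0 + 62.13 + 504.1 μs.

Δt = 1810 μs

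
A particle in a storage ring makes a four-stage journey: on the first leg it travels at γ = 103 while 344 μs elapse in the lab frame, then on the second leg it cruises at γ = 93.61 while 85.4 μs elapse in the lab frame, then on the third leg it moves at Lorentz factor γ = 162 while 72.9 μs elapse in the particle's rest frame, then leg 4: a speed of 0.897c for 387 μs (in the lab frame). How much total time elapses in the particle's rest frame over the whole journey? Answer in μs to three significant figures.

τ = 248 μs

Leg 1: γ = 103; τ_1 = 344/103.0 = 3.340 μs.
Leg 2: γ = 93.61; τ_2 = 85.4/93.61 = 0.9123 μs.
Leg 3: 72.9 μs is already measured in the particle's rest frame.
Leg 4: γ = 1/√(1 − 0.897²) = 1/√0.1954 = 2.262; τ_4 = 387/2.262 = 171.1 μs.
Total: 3.340 + 0.9123 + 72.90 + 171.1 μs.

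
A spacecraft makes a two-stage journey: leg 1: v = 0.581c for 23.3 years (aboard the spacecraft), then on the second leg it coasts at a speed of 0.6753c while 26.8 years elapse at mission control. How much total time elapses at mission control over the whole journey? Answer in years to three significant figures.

Leg 1: γ = 1/√(1 − 0.581²) = 1/√0.6624 = 1.229; Δt_1 = 1.229 × 23.3 = 28.63 years.
Leg 2: 26.8 years is already measured at mission control.
Total: 28.63 + 26.80 years.

Δt = 55.4 years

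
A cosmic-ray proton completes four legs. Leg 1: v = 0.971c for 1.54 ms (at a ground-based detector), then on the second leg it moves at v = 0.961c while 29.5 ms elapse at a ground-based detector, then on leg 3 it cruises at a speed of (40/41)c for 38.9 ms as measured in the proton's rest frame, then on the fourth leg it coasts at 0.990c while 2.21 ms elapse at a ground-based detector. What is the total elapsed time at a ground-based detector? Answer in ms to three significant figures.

Leg 1: 1.54 ms is already measured at a ground-based detector.
Leg 2: 29.5 ms is already measured at a ground-based detector.
Leg 3: γ = 1/√(1 − (40/41)²) = 41/9 ≈ 4.556; Δt_3 = 4.556 × 38.9 = 177.2 ms.
Leg 4: 2.21 ms is already measured at a ground-based detector.
Total: 1.540 + 29.50 + 177.2 + 2.210 ms.

Δt = 210 ms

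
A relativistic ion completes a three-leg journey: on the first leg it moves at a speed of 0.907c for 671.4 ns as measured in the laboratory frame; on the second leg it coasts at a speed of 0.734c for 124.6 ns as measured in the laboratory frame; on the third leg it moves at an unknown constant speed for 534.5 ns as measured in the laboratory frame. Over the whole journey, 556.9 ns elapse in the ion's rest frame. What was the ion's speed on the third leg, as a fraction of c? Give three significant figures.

β = 0.935

Leg 1: γ = 1/√(1 − 0.907²) = 1/√0.1774 = 2.375; τ_1 = 671.4/2.375 = 282.7 ns.
Leg 2: γ = 1/√(1 − 0.734²) = 1/√0.4612 = 1.472; τ_2 = 124.6/1.472 = 84.62 ns.
Leg 3: speed unknown; τ_3 = 534.5/γ_3.
Total proper time: 282.7 + 84.62 + τ_3 = 556.9, so τ_3 = 556.9 − 367.4 = 189.5 ns.
γ_3 = 534.5/189.5 = 2.820; β = √(1 − 1/γ²) = √0.8743.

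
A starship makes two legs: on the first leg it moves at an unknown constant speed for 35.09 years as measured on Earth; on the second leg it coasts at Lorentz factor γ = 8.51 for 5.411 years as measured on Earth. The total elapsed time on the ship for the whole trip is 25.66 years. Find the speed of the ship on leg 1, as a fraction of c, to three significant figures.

Leg 1: speed unknown; τ_1 = 35.09/γ_1.
Leg 2: γ = 8.51; τ_2 = 5.411/8.510 = 0.6358 years.
Total proper time: τ_1 + 0.6358 = 25.66, so τ_1 = 25.66 − 0.6358 = 25.02 years.
γ_1 = 35.09/25.02 = 1.402; β = √(1 − 1/γ²) = √0.4914.

β = 0.701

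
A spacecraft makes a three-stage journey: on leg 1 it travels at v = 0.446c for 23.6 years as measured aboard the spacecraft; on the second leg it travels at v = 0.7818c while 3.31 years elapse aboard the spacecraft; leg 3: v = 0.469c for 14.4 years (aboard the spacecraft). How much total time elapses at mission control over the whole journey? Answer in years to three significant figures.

Δt = 48.0 years

Leg 1: γ = 1/√(1 − 0.446²) = 1/√0.8011 = 1.117; Δt_1 = 1.117 × 23.6 = 26.37 years.
Leg 2: γ = 1/√(1 − 0.7818²) = 1/√0.3888 = 1.604; Δt_2 = 1.604 × 3.31 = 5.308 years.
Leg 3: γ = 1/√(1 − 0.469²) = 1/√0.7800 = 1.132; Δt_3 = 1.132 × 14.4 = 16.30 years.
Total: 26.37 + 5.308 + 16.30 years.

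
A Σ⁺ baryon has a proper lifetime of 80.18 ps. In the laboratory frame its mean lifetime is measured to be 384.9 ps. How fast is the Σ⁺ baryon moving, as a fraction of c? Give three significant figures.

v = 0.978c

γ = Δt/τ₀ = 384.9/80.18 = 4.800
β = √(1 − 1/γ²) = √(1 − 0.04339) = √0.9566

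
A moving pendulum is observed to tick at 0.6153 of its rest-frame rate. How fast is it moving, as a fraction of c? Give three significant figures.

Rate ratio = 1/γ, so γ = 1/0.6153 = 1.625.
β = √(1 − 1/γ²) = √(1 − 0.6153²) = √0.6214

β = 0.788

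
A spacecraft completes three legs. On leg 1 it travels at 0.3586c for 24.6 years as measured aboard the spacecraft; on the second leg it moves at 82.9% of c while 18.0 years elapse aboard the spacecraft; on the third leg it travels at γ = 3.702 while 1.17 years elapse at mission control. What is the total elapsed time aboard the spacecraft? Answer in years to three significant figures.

Leg 1: 24.6 years is already measured aboard the spacecraft.
Leg 2: 18.0 years is already measured aboard the spacecraft.
Leg 3: γ = 3.702; τ_3 = 1.17/3.702 = 0.3160 years.
Total: 24.60 + 18.00 + 0.3160 years.

τ = 42.9 years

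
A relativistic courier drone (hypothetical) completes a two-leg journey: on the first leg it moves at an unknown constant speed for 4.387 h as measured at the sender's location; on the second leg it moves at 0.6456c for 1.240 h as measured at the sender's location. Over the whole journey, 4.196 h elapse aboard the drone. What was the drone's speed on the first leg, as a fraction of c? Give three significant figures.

Leg 1: speed unknown; τ_1 = 4.387/γ_1.
Leg 2: γ = 1/√(1 − 0.6456²) = 1/√0.5832 = 1.309; τ_2 = 1.240/1.309 = 0.9470 h.
Total proper time: τ_1 + 0.9470 = 4.196, so τ_1 = 4.196 − 0.9470 = 3.249 h.
γ_1 = 4.387/3.249 = 1.350; β = √(1 − 1/γ²) = √0.4515.

β = 0.672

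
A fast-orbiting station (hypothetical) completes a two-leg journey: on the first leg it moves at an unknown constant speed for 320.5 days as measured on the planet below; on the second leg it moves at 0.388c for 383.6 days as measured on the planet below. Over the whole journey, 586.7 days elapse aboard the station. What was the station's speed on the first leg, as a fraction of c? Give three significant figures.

Leg 1: speed unknown; τ_1 = 320.5/γ_1.
Leg 2: γ = 1/√(1 − 0.388²) = 1/√0.8495 = 1.085; τ_2 = 383.6/1.085 = 353.5 days.
Total proper time: τ_1 + 353.5 = 586.7, so τ_1 = 586.7 − 353.5 = 233.2 days.
γ_1 = 320.5/233.2 = 1.375; β = √(1 − 1/γ²) = √0.4708.

β = 0.686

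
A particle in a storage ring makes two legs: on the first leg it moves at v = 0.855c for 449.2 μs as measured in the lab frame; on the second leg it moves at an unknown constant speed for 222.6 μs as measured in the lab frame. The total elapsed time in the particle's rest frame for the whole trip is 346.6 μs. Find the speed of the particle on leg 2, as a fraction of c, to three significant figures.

β = 0.860

Leg 1: γ = 1/√(1 − 0.855²) = 1/√0.2690 = 1.928; τ_1 = 449.2/1.928 = 233.0 μs.
Leg 2: speed unknown; τ_2 = 222.6/γ_2.
Total proper time: 233.0 + τ_2 = 346.6, so τ_2 = 346.6 − 233.0 = 113.6 μs.
γ_2 = 222.6/113.6 = 1.959; β = √(1 − 1/γ²) = √0.7394.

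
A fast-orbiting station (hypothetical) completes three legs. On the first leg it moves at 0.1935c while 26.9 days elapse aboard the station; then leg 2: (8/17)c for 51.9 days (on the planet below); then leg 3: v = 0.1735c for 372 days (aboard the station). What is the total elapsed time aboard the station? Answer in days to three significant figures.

Leg 1: 26.9 days is already measured aboard the station.
Leg 2: γ = 1/√(1 − (8/17)²) = 17/15 ≈ 1.133; τ_2 = 51.9/1.133 = 45.79 days.
Leg 3: 372 days is already measured aboard the station.
Total: 26.90 + 45.79 + 372.0 days.

τ = 445 days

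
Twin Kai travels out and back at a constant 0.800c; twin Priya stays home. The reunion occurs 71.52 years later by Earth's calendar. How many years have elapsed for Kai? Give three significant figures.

τ = 42.9 years

γ = 1/√(1 − 0.800²) = 5/3 ≈ 1.667
Kai's clock measures proper time along the trip: τ = Δt/γ = 71.52/1.667 years.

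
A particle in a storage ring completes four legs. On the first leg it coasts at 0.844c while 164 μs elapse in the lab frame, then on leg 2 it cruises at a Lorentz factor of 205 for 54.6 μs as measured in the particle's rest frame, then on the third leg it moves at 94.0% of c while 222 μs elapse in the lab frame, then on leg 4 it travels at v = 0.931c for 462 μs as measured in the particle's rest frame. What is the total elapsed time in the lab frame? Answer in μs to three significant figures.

Δt = 1.28×10⁴ μs

Leg 1: 164 μs is already measured in the lab frame.
Leg 2: γ = 205; Δt_2 = 205.0 × 54.6 = 1.119×10⁴ μs.
Leg 3: 222 μs is already measured in the lab frame.
Leg 4: γ = 1/√(1 − 0.931²) = 1/√0.1332 = 2.740; Δt_4 = 2.740 × 462 = 1266 μs.
Total: 164.0 + 1.119×10⁴ + 222.0 + 1266 μs.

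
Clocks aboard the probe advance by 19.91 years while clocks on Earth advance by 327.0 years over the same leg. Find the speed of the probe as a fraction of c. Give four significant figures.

The proper time is measured aboard the probe (both events occur at the probe's location); Δt is measured on Earth. γ = Δt/τ = 327.0/19.91 = 16.42.
β = √(1 − 1/γ²) = √(1 − 0.003707) = √0.9963

β = 0.9981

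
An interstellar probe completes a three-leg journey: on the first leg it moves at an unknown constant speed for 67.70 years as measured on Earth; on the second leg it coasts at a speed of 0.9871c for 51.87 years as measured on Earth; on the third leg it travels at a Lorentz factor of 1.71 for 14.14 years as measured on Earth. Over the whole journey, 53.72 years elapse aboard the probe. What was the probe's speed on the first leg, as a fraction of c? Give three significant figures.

β = 0.836

Leg 1: speed unknown; τ_1 = 67.70/γ_1.
Leg 2: γ = 1/√(1 − 0.9871²) = 1/√0.02563 = 6.246; τ_2 = 51.87/6.246 = 8.305 years.
Leg 3: γ = 1.71; τ_3 = 14.14/1.710 = 8.269 years.
Total proper time: τ_1 + 8.305 + 8.269 = 53.72, so τ_1 = 53.72 − 16.57 = 37.15 years.
γ_1 = 67.70/37.15 = 1.823; β = √(1 − 1/γ²) = √0.6989.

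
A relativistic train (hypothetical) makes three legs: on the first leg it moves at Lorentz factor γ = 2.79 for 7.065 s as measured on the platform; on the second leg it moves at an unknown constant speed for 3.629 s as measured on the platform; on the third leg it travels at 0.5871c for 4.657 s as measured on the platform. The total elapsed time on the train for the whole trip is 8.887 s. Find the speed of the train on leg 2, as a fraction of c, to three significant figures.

β = 0.702

Leg 1: γ = 2.79; τ_1 = 7.065/2.790 = 2.532 s.
Leg 2: speed unknown; τ_2 = 3.629/γ_2.
Leg 3: γ = 1/√(1 − 0.5871²) = 1/√0.6553 = 1.235; τ_3 = 4.657/1.235 = 3.770 s.
Total proper time: 2.532 + τ_2 + 3.770 = 8.887, so τ_2 = 8.887 − 6.302 = 2.585 s.
γ_2 = 3.629/2.585 = 1.404; β = √(1 − 1/γ²) = √0.4927.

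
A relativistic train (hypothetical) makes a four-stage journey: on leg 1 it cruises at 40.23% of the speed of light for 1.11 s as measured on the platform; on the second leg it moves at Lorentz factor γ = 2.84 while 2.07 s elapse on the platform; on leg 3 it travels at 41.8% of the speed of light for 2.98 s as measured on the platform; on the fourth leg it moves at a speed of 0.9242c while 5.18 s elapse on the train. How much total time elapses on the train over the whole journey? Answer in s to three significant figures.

τ = 9.63 s

Leg 1: β = 0.4023; γ = 1/√(1 − 0.4023²) = 1/√0.8382 = 1.092; τ_1 = 1.11/1.092 = 1.016 s.
Leg 2: γ = 2.84; τ_2 = 2.07/2.840 = 0.7289 s.
Leg 3: β = 0.418; γ = 1/√(1 − 0.418²) = 1/√0.8253 = 1.101; τ_3 = 2.98/1.101 = 2.707 s.
Leg 4: 5.18 s is already measured on the train.
Total: 1.016 + 0.7289 + 2.707 + 5.180 s.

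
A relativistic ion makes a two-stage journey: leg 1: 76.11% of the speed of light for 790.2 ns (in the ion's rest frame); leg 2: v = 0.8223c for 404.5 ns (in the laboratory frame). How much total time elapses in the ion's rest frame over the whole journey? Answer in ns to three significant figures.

Leg 1: 790.2 ns is already measured in the ion's rest frame.
Leg 2: γ = 1/√(1 − 0.8223²) = 1/√0.3238 = 1.757; τ_2 = 404.5/1.757 = 230.2 ns.
Total: 790.2 + 230.2 ns.

τ = 1020 ns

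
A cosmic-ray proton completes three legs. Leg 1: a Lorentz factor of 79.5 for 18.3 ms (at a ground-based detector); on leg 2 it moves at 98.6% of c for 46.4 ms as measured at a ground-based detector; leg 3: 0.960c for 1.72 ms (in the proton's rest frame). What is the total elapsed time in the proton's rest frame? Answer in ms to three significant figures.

τ = 9.69 ms

Leg 1: γ = 79.5; τ_1 = 18.3/79.50 = 0.2302 ms.
Leg 2: β = 0.986; γ = 1/√(1 − 0.986²) = 1/√0.02780 = 5.997; τ_2 = 46.4/5.997 = 7.737 ms.
Leg 3: 1.72 ms is already measured in the proton's rest frame.
Total: 0.2302 + 7.737 + 1.720 ms.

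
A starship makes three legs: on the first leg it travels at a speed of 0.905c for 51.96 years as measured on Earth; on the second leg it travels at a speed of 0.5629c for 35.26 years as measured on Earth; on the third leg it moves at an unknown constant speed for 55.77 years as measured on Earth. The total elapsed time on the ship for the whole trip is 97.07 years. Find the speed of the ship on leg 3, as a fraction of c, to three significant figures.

β = 0.570

Leg 1: γ = 1/√(1 − 0.905²) = 1/√0.1810 = 2.351; τ_1 = 51.96/2.351 = 22.10 years.
Leg 2: γ = 1/√(1 − 0.5629²) = 1/√0.6831 = 1.210; τ_2 = 35.26/1.210 = 29.14 years.
Leg 3: speed unknown; τ_3 = 55.77/γ_3.
Total proper time: 22.10 + 29.14 + τ_3 = 97.07, so τ_3 = 97.07 − 51.25 = 45.82 years.
γ_3 = 55.77/45.82 = 1.217; β = √(1 − 1/γ²) = √0.3249.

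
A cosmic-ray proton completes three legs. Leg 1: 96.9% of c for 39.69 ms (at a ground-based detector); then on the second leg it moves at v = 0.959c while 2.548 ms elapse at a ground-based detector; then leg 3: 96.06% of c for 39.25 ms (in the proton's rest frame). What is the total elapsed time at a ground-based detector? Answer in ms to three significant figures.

Leg 1: 39.69 ms is already measured at a ground-based detector.
Leg 2: 2.548 ms is already measured at a ground-based detector.
Leg 3: β = 0.9606; γ = 1/√(1 − 0.9606²) = 1/√0.07725 = 3.598; Δt_3 = 3.598 × 39.25 = 141.2 ms.
Total: 39.69 + 2.548 + 141.2 ms.

Δt = 183 ms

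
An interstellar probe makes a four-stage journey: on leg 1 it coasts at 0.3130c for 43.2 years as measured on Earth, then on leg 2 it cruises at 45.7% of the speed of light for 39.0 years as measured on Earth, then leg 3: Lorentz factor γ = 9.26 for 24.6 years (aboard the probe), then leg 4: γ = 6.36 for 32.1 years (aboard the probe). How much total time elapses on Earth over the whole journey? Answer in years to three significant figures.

Δt = 514 years

Leg 1: 43.2 years is already measured on Earth.
Leg 2: 39.0 years is already measured on Earth.
Leg 3: γ = 9.26; Δt_3 = 9.260 × 24.6 = 227.8 years.
Leg 4: γ = 6.36; Δt_4 = 6.360 × 32.1 = 204.2 years.
Total: 43.20 + 39.00 + 227.8 + 204.2 years.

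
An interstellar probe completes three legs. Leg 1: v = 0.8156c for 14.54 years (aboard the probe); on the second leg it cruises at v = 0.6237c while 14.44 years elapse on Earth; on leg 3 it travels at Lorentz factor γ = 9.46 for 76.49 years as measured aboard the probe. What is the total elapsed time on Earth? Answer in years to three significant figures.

Leg 1: γ = 1/√(1 − 0.8156²) = 1/√0.3348 = 1.728; Δt_1 = 1.728 × 14.54 = 25.13 years.
Leg 2: 14.44 years is already measured on Earth.
Leg 3: γ = 9.46; Δt_3 = 9.460 × 76.49 = 723.6 years.
Total: 25.13 + 14.44 + 723.6 years.

Δt = 763 years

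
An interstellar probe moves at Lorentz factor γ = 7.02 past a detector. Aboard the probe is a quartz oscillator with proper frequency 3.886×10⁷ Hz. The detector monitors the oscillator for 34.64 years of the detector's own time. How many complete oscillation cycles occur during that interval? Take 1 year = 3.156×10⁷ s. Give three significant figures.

γ = 7.02
During 34.64 years of lab time, the oscillator's proper time advances by τ = Δt/γ = 34.64/7.020 = 4.934 years = 1.557×10⁸ s.
N = f × τ = 3.886×10⁷ × 1.557×10⁸ = 6.052×10¹⁵.

N = 6.05×10¹⁵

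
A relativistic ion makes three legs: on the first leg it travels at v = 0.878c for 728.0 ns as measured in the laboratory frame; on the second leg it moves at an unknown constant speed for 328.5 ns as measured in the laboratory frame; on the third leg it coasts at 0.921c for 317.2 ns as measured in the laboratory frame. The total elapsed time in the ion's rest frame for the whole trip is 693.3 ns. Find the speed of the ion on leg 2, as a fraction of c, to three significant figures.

Leg 1: γ = 1/√(1 − 0.878²) = 1/√0.2291 = 2.089; τ_1 = 728.0/2.089 = 348.5 ns.
Leg 2: speed unknown; τ_2 = 328.5/γ_2.
Leg 3: γ = 1/√(1 − 0.921²) = 1/√0.1518 = 2.567; τ_3 = 317.2/2.567 = 123.6 ns.
Total proper time: 348.5 + τ_2 + 123.6 = 693.3, so τ_2 = 693.3 − 472.0 = 221.3 ns.
γ_2 = 328.5/221.3 = 1.485; β = √(1 − 1/γ²) = √0.5463.

β = 0.739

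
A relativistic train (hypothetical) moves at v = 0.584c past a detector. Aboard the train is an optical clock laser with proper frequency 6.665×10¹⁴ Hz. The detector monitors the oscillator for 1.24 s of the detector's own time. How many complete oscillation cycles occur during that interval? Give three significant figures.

γ = 1/√(1 − 0.584²) = 1/√0.6589 = 1.232
During 1.24 s of lab time, the oscillator's proper time advances by τ = Δt/γ = 1.24/1.232 = 1.007 s = 1.007×10⁰ s.
N = f × τ = 6.665×10¹⁴ × 1.007×10⁰ = 6.709×10¹⁴.

N = 6.71×10¹⁴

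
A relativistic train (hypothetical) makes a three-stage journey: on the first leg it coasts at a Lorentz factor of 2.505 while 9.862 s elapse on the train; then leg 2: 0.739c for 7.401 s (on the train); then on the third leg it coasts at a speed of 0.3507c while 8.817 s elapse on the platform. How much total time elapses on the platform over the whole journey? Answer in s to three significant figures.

Δt = 44.5 s

Leg 1: γ = 2.505; Δt_1 = 2.505 × 9.862 = 24.70 s.
Leg 2: γ = 1/√(1 − 0.739²) = 1/√0.4539 = 1.484; Δt_2 = 1.484 × 7.401 = 10.99 s.
Leg 3: 8.817 s is already measured on the platform.
Total: 24.70 + 10.99 + 8.817 s.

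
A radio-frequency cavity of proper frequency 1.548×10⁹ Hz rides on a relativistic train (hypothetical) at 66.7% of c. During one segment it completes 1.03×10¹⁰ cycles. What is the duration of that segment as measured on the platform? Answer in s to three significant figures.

β = 0.667; γ = 1/√(1 − 0.667²) = 1/√0.5551 = 1.342
Proper time for N cycles: τ = N/f = 1.03×10¹⁰/(1.548×10⁹) = 6.654×10⁰ s = 6.654 s.
Lab-frame duration Δt = γτ = 1.342 × 6.654 = 8.931 s.

Δt = 8.93 s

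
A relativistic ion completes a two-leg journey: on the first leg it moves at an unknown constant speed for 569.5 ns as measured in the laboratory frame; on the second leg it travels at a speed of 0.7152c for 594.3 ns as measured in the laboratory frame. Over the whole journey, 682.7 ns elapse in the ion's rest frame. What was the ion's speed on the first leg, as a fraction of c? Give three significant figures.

β = 0.883

Leg 1: speed unknown; τ_1 = 569.5/γ_1.
Leg 2: γ = 1/√(1 − 0.7152²) = 1/√0.4885 = 1.431; τ_2 = 594.3/1.431 = 415.4 ns.
Total proper time: τ_1 + 415.4 = 682.7, so τ_1 = 682.7 − 415.4 = 267.3 ns.
γ_1 = 569.5/267.3 = 2.130; β = √(1 − 1/γ²) = √0.7796.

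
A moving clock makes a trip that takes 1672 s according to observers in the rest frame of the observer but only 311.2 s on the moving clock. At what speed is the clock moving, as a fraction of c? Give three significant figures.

β = 0.983

The proper time is measured on the moving clock (both events occur at the clock's location); Δt is measured in the rest frame of the observer. γ = Δt/τ = 1672/311.2 = 5.373.
β = √(1 − 1/γ²) = √(1 − 0.03464) = √0.9654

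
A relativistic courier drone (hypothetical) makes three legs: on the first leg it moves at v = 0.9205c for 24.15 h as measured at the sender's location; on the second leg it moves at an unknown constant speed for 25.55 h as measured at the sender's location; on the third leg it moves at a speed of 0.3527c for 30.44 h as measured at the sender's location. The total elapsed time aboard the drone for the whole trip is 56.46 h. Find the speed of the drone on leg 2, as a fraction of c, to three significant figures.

Leg 1: γ = 1/√(1 − 0.9205²) = 1/√0.1527 = 2.559; τ_1 = 24.15/2.559 = 9.436 h.
Leg 2: speed unknown; τ_2 = 25.55/γ_2.
Leg 3: γ = 1/√(1 − 0.3527²) = 1/√0.8756 = 1.069; τ_3 = 30.44/1.069 = 28.48 h.
Total proper time: 9.436 + τ_2 + 28.48 = 56.46, so τ_2 = 56.46 − 37.92 = 18.54 h.
γ_2 = 25.55/18.54 = 1.378; β = √(1 − 1/γ²) = √0.4735.

β = 0.688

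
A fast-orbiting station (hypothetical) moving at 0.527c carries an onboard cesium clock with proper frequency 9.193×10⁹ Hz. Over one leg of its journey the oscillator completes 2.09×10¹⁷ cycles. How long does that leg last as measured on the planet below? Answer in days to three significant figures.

γ = 1/√(1 − 0.527²) = 1/√0.7223 = 1.177
Proper time for N cycles: τ = N/f = 2.09×10¹⁷/(9.193×10⁹) = 2.273×10⁷ s = 263.1 days.
Lab-frame duration Δt = γτ = 1.177 × 263.1 = 309.6 days.

Δt = 310 days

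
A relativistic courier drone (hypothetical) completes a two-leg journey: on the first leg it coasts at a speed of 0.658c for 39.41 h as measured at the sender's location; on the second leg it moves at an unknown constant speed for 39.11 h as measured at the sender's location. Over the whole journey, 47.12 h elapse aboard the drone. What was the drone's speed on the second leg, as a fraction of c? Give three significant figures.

Leg 1: γ = 1/√(1 − 0.658²) = 1/√0.5670 = 1.328; τ_1 = 39.41/1.328 = 29.68 h.
Leg 2: speed unknown; τ_2 = 39.11/γ_2.
Total proper time: 29.68 + τ_2 = 47.12, so τ_2 = 47.12 − 29.68 = 17.44 h.
γ_2 = 39.11/17.44 = 2.242; β = √(1 − 1/γ²) = √0.8011.

β = 0.895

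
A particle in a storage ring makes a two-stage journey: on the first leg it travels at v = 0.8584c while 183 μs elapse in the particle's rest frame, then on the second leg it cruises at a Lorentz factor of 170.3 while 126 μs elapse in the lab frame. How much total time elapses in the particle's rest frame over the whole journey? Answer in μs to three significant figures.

τ = 184 μs

Leg 1: 183 μs is already measured in the particle's rest frame.
Leg 2: γ = 170.3; τ_2 = 126/170.3 = 0.7399 μs.
Total: 183.0 + 0.7399 μs.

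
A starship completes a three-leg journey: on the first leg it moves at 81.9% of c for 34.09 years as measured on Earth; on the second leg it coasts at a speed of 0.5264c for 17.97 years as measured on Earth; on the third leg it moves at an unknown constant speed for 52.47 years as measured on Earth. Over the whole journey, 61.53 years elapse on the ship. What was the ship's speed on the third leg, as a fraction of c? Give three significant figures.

Leg 1: β = 0.819; γ = 1/√(1 − 0.819²) = 1/√0.3292 = 1.743; τ_1 = 34.09/1.743 = 19.56 years.
Leg 2: γ = 1/√(1 − 0.5264²) = 1/√0.7229 = 1.176; τ_2 = 17.97/1.176 = 15.28 years.
Leg 3: speed unknown; τ_3 = 52.47/γ_3.
Total proper time: 19.56 + 15.28 + τ_3 = 61.53, so τ_3 = 61.53 − 34.84 = 26.69 years.
γ_3 = 52.47/26.69 = 1.966; β = √(1 − 1/γ²) = √0.7412.

β = 0.861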